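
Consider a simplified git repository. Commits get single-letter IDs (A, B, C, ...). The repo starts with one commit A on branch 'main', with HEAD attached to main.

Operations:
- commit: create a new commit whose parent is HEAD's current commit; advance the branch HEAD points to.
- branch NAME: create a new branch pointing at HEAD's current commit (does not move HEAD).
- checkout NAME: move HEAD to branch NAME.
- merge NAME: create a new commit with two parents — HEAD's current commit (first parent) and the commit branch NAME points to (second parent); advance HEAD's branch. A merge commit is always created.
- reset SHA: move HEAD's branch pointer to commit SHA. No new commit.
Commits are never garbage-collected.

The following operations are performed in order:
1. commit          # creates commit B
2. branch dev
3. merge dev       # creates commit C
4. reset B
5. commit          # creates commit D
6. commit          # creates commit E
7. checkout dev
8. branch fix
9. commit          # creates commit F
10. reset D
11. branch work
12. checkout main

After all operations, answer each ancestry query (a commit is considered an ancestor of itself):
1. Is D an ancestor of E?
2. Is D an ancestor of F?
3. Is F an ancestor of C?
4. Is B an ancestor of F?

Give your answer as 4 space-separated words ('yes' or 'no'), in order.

After op 1 (commit): HEAD=main@B [main=B]
After op 2 (branch): HEAD=main@B [dev=B main=B]
After op 3 (merge): HEAD=main@C [dev=B main=C]
After op 4 (reset): HEAD=main@B [dev=B main=B]
After op 5 (commit): HEAD=main@D [dev=B main=D]
After op 6 (commit): HEAD=main@E [dev=B main=E]
After op 7 (checkout): HEAD=dev@B [dev=B main=E]
After op 8 (branch): HEAD=dev@B [dev=B fix=B main=E]
After op 9 (commit): HEAD=dev@F [dev=F fix=B main=E]
After op 10 (reset): HEAD=dev@D [dev=D fix=B main=E]
After op 11 (branch): HEAD=dev@D [dev=D fix=B main=E work=D]
After op 12 (checkout): HEAD=main@E [dev=D fix=B main=E work=D]
ancestors(E) = {A,B,D,E}; D in? yes
ancestors(F) = {A,B,F}; D in? no
ancestors(C) = {A,B,C}; F in? no
ancestors(F) = {A,B,F}; B in? yes

Answer: yes no no yes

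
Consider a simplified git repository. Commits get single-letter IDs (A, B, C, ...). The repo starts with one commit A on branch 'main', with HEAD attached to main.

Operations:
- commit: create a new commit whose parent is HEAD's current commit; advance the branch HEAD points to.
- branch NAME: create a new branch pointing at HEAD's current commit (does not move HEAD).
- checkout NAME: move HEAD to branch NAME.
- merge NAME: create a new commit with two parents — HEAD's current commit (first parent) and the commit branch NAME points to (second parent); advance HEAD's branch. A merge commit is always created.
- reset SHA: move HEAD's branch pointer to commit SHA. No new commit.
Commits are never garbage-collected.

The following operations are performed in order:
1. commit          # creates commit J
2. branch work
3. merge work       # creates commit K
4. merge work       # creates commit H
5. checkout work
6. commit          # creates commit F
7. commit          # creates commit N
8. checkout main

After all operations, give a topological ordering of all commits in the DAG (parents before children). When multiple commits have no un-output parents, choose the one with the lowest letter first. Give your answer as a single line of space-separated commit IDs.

After op 1 (commit): HEAD=main@J [main=J]
After op 2 (branch): HEAD=main@J [main=J work=J]
After op 3 (merge): HEAD=main@K [main=K work=J]
After op 4 (merge): HEAD=main@H [main=H work=J]
After op 5 (checkout): HEAD=work@J [main=H work=J]
After op 6 (commit): HEAD=work@F [main=H work=F]
After op 7 (commit): HEAD=work@N [main=H work=N]
After op 8 (checkout): HEAD=main@H [main=H work=N]
commit A: parents=[]
commit F: parents=['J']
commit H: parents=['K', 'J']
commit J: parents=['A']
commit K: parents=['J', 'J']
commit N: parents=['F']

Answer: A J F K H N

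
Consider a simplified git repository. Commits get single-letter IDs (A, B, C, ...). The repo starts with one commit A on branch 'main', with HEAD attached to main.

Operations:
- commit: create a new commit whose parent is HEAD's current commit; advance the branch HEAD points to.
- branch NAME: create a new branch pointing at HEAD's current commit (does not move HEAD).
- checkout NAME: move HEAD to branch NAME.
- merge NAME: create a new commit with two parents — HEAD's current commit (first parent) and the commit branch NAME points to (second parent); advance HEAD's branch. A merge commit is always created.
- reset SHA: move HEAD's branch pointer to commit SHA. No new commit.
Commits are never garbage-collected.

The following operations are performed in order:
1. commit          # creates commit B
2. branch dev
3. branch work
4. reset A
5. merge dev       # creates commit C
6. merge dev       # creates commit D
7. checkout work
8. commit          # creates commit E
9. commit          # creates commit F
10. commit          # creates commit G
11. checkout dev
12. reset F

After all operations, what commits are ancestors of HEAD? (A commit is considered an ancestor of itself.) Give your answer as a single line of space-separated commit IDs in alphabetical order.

Answer: A B E F

Derivation:
After op 1 (commit): HEAD=main@B [main=B]
After op 2 (branch): HEAD=main@B [dev=B main=B]
After op 3 (branch): HEAD=main@B [dev=B main=B work=B]
After op 4 (reset): HEAD=main@A [dev=B main=A work=B]
After op 5 (merge): HEAD=main@C [dev=B main=C work=B]
After op 6 (merge): HEAD=main@D [dev=B main=D work=B]
After op 7 (checkout): HEAD=work@B [dev=B main=D work=B]
After op 8 (commit): HEAD=work@E [dev=B main=D work=E]
After op 9 (commit): HEAD=work@F [dev=B main=D work=F]
After op 10 (commit): HEAD=work@G [dev=B main=D work=G]
After op 11 (checkout): HEAD=dev@B [dev=B main=D work=G]
After op 12 (reset): HEAD=dev@F [dev=F main=D work=G]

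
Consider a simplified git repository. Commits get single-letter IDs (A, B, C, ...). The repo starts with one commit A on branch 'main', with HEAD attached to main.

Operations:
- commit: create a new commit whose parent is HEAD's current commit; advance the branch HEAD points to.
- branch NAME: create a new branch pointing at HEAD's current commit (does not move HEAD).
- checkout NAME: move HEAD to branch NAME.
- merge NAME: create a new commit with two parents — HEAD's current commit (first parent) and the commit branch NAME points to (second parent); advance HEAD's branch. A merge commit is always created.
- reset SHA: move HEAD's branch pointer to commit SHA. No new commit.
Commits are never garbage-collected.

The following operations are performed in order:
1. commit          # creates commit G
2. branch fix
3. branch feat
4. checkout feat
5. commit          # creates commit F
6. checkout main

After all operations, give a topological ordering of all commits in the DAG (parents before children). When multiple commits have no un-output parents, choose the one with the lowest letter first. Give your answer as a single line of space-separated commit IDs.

Answer: A G F

Derivation:
After op 1 (commit): HEAD=main@G [main=G]
After op 2 (branch): HEAD=main@G [fix=G main=G]
After op 3 (branch): HEAD=main@G [feat=G fix=G main=G]
After op 4 (checkout): HEAD=feat@G [feat=G fix=G main=G]
After op 5 (commit): HEAD=feat@F [feat=F fix=G main=G]
After op 6 (checkout): HEAD=main@G [feat=F fix=G main=G]
commit A: parents=[]
commit F: parents=['G']
commit G: parents=['A']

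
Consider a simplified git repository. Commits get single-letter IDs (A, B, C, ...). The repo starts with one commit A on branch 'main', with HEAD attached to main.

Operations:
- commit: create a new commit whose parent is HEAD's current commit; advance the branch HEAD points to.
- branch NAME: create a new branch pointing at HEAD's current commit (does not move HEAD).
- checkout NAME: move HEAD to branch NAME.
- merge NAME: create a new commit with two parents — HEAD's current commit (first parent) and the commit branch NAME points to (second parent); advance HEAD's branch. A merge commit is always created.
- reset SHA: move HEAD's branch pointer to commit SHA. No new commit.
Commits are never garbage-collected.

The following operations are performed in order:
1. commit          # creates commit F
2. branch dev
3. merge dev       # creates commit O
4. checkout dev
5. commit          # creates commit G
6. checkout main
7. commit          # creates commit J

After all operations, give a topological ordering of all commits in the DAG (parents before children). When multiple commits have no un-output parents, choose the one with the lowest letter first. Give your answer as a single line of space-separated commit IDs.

Answer: A F G O J

Derivation:
After op 1 (commit): HEAD=main@F [main=F]
After op 2 (branch): HEAD=main@F [dev=F main=F]
After op 3 (merge): HEAD=main@O [dev=F main=O]
After op 4 (checkout): HEAD=dev@F [dev=F main=O]
After op 5 (commit): HEAD=dev@G [dev=G main=O]
After op 6 (checkout): HEAD=main@O [dev=G main=O]
After op 7 (commit): HEAD=main@J [dev=G main=J]
commit A: parents=[]
commit F: parents=['A']
commit G: parents=['F']
commit J: parents=['O']
commit O: parents=['F', 'F']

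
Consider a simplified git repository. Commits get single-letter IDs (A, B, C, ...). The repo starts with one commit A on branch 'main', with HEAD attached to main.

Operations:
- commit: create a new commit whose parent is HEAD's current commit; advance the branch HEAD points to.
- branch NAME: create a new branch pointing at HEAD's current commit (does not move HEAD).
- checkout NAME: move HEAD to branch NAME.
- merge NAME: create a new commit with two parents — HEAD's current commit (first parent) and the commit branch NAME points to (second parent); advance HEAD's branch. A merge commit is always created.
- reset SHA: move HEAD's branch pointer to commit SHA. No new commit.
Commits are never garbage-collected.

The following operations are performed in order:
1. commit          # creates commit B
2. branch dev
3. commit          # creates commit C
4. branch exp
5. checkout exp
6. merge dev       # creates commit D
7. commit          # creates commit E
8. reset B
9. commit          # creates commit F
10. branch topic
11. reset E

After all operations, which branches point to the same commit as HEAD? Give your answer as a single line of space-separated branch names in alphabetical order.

After op 1 (commit): HEAD=main@B [main=B]
After op 2 (branch): HEAD=main@B [dev=B main=B]
After op 3 (commit): HEAD=main@C [dev=B main=C]
After op 4 (branch): HEAD=main@C [dev=B exp=C main=C]
After op 5 (checkout): HEAD=exp@C [dev=B exp=C main=C]
After op 6 (merge): HEAD=exp@D [dev=B exp=D main=C]
After op 7 (commit): HEAD=exp@E [dev=B exp=E main=C]
After op 8 (reset): HEAD=exp@B [dev=B exp=B main=C]
After op 9 (commit): HEAD=exp@F [dev=B exp=F main=C]
After op 10 (branch): HEAD=exp@F [dev=B exp=F main=C topic=F]
After op 11 (reset): HEAD=exp@E [dev=B exp=E main=C topic=F]

Answer: exp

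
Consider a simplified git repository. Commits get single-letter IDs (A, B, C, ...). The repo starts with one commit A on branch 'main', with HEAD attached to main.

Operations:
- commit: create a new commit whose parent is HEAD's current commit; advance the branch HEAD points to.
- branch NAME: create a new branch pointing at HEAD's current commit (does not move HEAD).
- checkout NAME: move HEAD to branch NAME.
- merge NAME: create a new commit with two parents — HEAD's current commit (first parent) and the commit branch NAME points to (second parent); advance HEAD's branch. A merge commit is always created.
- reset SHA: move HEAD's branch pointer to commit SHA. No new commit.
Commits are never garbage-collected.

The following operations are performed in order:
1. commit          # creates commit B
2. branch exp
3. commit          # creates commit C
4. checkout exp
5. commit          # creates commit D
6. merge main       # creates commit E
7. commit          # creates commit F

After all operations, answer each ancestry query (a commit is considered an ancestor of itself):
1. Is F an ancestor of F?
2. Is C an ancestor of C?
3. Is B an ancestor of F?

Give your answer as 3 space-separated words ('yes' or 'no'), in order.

Answer: yes yes yes

Derivation:
After op 1 (commit): HEAD=main@B [main=B]
After op 2 (branch): HEAD=main@B [exp=B main=B]
After op 3 (commit): HEAD=main@C [exp=B main=C]
After op 4 (checkout): HEAD=exp@B [exp=B main=C]
After op 5 (commit): HEAD=exp@D [exp=D main=C]
After op 6 (merge): HEAD=exp@E [exp=E main=C]
After op 7 (commit): HEAD=exp@F [exp=F main=C]
ancestors(F) = {A,B,C,D,E,F}; F in? yes
ancestors(C) = {A,B,C}; C in? yes
ancestors(F) = {A,B,C,D,E,F}; B in? yes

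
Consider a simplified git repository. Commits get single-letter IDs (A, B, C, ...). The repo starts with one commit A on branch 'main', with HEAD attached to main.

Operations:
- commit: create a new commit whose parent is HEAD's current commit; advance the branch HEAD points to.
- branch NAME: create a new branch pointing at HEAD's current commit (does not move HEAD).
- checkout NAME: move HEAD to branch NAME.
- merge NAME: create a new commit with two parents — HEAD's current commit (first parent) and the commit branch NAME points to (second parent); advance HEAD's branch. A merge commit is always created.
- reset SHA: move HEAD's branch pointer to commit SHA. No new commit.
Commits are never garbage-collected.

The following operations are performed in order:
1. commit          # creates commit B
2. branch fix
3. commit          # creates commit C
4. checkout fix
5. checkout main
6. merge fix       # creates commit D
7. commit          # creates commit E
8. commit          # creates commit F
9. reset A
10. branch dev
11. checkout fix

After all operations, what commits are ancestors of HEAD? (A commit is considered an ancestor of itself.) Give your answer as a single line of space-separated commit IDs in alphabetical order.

Answer: A B

Derivation:
After op 1 (commit): HEAD=main@B [main=B]
After op 2 (branch): HEAD=main@B [fix=B main=B]
After op 3 (commit): HEAD=main@C [fix=B main=C]
After op 4 (checkout): HEAD=fix@B [fix=B main=C]
After op 5 (checkout): HEAD=main@C [fix=B main=C]
After op 6 (merge): HEAD=main@D [fix=B main=D]
After op 7 (commit): HEAD=main@E [fix=B main=E]
After op 8 (commit): HEAD=main@F [fix=B main=F]
After op 9 (reset): HEAD=main@A [fix=B main=A]
After op 10 (branch): HEAD=main@A [dev=A fix=B main=A]
After op 11 (checkout): HEAD=fix@B [dev=A fix=B main=A]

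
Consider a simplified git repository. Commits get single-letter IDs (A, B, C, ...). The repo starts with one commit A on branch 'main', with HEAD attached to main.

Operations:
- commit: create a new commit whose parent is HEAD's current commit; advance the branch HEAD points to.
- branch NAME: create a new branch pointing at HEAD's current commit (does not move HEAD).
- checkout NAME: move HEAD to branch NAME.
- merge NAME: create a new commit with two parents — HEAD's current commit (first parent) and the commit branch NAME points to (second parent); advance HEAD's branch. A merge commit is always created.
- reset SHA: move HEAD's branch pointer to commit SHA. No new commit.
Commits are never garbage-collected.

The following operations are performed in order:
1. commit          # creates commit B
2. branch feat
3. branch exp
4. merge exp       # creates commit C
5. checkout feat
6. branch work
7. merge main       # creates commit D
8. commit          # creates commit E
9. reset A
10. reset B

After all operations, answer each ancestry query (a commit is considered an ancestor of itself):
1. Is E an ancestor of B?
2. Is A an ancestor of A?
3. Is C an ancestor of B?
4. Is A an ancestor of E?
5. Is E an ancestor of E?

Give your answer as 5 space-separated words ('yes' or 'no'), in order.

Answer: no yes no yes yes

Derivation:
After op 1 (commit): HEAD=main@B [main=B]
After op 2 (branch): HEAD=main@B [feat=B main=B]
After op 3 (branch): HEAD=main@B [exp=B feat=B main=B]
After op 4 (merge): HEAD=main@C [exp=B feat=B main=C]
After op 5 (checkout): HEAD=feat@B [exp=B feat=B main=C]
After op 6 (branch): HEAD=feat@B [exp=B feat=B main=C work=B]
After op 7 (merge): HEAD=feat@D [exp=B feat=D main=C work=B]
After op 8 (commit): HEAD=feat@E [exp=B feat=E main=C work=B]
After op 9 (reset): HEAD=feat@A [exp=B feat=A main=C work=B]
After op 10 (reset): HEAD=feat@B [exp=B feat=B main=C work=B]
ancestors(B) = {A,B}; E in? no
ancestors(A) = {A}; A in? yes
ancestors(B) = {A,B}; C in? no
ancestors(E) = {A,B,C,D,E}; A in? yes
ancestors(E) = {A,B,C,D,E}; E in? yes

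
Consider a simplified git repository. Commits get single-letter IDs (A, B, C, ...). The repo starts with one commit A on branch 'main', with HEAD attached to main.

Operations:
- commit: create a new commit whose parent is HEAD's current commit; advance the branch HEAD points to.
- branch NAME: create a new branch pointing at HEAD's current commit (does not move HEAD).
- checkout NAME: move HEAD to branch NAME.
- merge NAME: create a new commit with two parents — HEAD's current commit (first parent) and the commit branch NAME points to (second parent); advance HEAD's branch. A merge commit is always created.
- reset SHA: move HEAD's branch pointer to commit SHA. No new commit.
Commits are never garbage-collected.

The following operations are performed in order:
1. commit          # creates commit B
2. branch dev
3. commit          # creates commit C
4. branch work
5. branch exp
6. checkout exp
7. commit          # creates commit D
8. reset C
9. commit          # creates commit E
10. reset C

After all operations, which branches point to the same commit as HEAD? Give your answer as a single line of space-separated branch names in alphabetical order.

After op 1 (commit): HEAD=main@B [main=B]
After op 2 (branch): HEAD=main@B [dev=B main=B]
After op 3 (commit): HEAD=main@C [dev=B main=C]
After op 4 (branch): HEAD=main@C [dev=B main=C work=C]
After op 5 (branch): HEAD=main@C [dev=B exp=C main=C work=C]
After op 6 (checkout): HEAD=exp@C [dev=B exp=C main=C work=C]
After op 7 (commit): HEAD=exp@D [dev=B exp=D main=C work=C]
After op 8 (reset): HEAD=exp@C [dev=B exp=C main=C work=C]
After op 9 (commit): HEAD=exp@E [dev=B exp=E main=C work=C]
After op 10 (reset): HEAD=exp@C [dev=B exp=C main=C work=C]

Answer: exp main work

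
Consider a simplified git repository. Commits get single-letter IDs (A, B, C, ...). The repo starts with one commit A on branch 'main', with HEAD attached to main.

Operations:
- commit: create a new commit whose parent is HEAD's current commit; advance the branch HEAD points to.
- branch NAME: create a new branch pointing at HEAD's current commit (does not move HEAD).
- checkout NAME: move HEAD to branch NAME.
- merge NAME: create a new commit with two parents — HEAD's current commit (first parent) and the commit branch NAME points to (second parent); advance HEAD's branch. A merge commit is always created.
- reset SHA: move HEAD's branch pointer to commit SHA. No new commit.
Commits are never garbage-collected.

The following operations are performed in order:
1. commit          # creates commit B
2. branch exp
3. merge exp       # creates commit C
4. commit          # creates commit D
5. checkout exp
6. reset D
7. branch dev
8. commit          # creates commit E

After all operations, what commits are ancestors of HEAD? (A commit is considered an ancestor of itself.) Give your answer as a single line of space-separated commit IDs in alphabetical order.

After op 1 (commit): HEAD=main@B [main=B]
After op 2 (branch): HEAD=main@B [exp=B main=B]
After op 3 (merge): HEAD=main@C [exp=B main=C]
After op 4 (commit): HEAD=main@D [exp=B main=D]
After op 5 (checkout): HEAD=exp@B [exp=B main=D]
After op 6 (reset): HEAD=exp@D [exp=D main=D]
After op 7 (branch): HEAD=exp@D [dev=D exp=D main=D]
After op 8 (commit): HEAD=exp@E [dev=D exp=E main=D]

Answer: A B C D E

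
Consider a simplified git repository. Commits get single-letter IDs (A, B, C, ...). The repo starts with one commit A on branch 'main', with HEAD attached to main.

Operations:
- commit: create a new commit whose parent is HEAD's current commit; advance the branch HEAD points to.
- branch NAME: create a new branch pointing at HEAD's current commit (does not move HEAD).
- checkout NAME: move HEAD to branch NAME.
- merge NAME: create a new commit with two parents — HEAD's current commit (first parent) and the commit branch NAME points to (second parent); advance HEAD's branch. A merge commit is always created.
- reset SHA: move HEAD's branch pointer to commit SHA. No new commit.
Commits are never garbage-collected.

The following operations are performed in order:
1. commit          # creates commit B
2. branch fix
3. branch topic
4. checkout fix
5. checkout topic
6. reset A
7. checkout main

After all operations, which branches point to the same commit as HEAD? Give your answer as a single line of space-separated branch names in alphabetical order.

After op 1 (commit): HEAD=main@B [main=B]
After op 2 (branch): HEAD=main@B [fix=B main=B]
After op 3 (branch): HEAD=main@B [fix=B main=B topic=B]
After op 4 (checkout): HEAD=fix@B [fix=B main=B topic=B]
After op 5 (checkout): HEAD=topic@B [fix=B main=B topic=B]
After op 6 (reset): HEAD=topic@A [fix=B main=B topic=A]
After op 7 (checkout): HEAD=main@B [fix=B main=B topic=A]

Answer: fix main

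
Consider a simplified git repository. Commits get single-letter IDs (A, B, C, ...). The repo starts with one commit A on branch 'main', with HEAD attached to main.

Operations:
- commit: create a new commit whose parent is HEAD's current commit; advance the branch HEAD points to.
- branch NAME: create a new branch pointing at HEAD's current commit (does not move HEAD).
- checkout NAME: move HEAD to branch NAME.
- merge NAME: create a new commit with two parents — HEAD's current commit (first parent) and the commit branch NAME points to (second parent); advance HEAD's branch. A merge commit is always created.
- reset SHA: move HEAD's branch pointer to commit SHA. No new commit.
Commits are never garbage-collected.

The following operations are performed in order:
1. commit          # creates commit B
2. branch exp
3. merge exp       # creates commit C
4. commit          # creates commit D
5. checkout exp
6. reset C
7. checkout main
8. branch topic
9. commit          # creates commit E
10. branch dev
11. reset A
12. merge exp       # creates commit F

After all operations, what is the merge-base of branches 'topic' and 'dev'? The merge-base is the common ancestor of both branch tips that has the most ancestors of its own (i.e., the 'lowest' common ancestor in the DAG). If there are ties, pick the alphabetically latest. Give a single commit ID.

After op 1 (commit): HEAD=main@B [main=B]
After op 2 (branch): HEAD=main@B [exp=B main=B]
After op 3 (merge): HEAD=main@C [exp=B main=C]
After op 4 (commit): HEAD=main@D [exp=B main=D]
After op 5 (checkout): HEAD=exp@B [exp=B main=D]
After op 6 (reset): HEAD=exp@C [exp=C main=D]
After op 7 (checkout): HEAD=main@D [exp=C main=D]
After op 8 (branch): HEAD=main@D [exp=C main=D topic=D]
After op 9 (commit): HEAD=main@E [exp=C main=E topic=D]
After op 10 (branch): HEAD=main@E [dev=E exp=C main=E topic=D]
After op 11 (reset): HEAD=main@A [dev=E exp=C main=A topic=D]
After op 12 (merge): HEAD=main@F [dev=E exp=C main=F topic=D]
ancestors(topic=D): ['A', 'B', 'C', 'D']
ancestors(dev=E): ['A', 'B', 'C', 'D', 'E']
common: ['A', 'B', 'C', 'D']

Answer: D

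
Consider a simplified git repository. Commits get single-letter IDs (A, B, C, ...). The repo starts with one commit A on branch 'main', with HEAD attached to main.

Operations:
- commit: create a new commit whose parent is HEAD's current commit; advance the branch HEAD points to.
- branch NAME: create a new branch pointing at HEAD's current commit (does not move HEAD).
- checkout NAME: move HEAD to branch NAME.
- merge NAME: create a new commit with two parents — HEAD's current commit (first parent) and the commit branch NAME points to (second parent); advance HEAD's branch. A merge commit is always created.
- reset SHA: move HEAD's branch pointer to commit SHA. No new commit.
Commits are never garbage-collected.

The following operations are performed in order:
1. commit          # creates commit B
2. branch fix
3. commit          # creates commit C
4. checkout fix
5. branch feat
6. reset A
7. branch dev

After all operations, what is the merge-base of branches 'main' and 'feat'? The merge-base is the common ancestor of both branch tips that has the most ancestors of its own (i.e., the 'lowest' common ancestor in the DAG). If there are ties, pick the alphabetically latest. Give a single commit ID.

After op 1 (commit): HEAD=main@B [main=B]
After op 2 (branch): HEAD=main@B [fix=B main=B]
After op 3 (commit): HEAD=main@C [fix=B main=C]
After op 4 (checkout): HEAD=fix@B [fix=B main=C]
After op 5 (branch): HEAD=fix@B [feat=B fix=B main=C]
After op 6 (reset): HEAD=fix@A [feat=B fix=A main=C]
After op 7 (branch): HEAD=fix@A [dev=A feat=B fix=A main=C]
ancestors(main=C): ['A', 'B', 'C']
ancestors(feat=B): ['A', 'B']
common: ['A', 'B']

Answer: B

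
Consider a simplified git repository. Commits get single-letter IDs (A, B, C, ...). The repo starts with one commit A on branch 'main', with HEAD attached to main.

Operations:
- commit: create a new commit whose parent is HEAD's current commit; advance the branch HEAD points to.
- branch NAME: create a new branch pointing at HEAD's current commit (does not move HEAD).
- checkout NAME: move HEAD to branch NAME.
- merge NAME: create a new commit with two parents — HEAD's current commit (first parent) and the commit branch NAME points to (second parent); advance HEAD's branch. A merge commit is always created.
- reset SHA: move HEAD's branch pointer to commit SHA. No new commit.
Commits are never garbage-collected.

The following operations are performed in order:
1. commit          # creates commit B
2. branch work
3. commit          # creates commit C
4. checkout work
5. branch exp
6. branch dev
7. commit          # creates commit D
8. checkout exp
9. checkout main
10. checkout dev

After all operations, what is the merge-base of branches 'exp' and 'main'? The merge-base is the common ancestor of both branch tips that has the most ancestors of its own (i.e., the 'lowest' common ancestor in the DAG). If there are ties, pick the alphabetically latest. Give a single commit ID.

After op 1 (commit): HEAD=main@B [main=B]
After op 2 (branch): HEAD=main@B [main=B work=B]
After op 3 (commit): HEAD=main@C [main=C work=B]
After op 4 (checkout): HEAD=work@B [main=C work=B]
After op 5 (branch): HEAD=work@B [exp=B main=C work=B]
After op 6 (branch): HEAD=work@B [dev=B exp=B main=C work=B]
After op 7 (commit): HEAD=work@D [dev=B exp=B main=C work=D]
After op 8 (checkout): HEAD=exp@B [dev=B exp=B main=C work=D]
After op 9 (checkout): HEAD=main@C [dev=B exp=B main=C work=D]
After op 10 (checkout): HEAD=dev@B [dev=B exp=B main=C work=D]
ancestors(exp=B): ['A', 'B']
ancestors(main=C): ['A', 'B', 'C']
common: ['A', 'B']

Answer: B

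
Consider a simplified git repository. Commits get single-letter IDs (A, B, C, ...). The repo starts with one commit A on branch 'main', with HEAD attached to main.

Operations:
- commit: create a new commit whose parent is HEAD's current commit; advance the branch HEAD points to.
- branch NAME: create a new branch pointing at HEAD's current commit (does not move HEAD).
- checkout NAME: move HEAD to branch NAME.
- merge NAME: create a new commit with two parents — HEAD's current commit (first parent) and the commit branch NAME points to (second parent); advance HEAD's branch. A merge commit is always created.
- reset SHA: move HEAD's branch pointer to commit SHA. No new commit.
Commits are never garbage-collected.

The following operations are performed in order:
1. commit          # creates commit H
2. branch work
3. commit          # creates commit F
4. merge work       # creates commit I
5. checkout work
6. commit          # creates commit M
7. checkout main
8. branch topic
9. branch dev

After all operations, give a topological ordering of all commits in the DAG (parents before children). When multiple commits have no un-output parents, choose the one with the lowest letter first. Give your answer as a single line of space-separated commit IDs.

After op 1 (commit): HEAD=main@H [main=H]
After op 2 (branch): HEAD=main@H [main=H work=H]
After op 3 (commit): HEAD=main@F [main=F work=H]
After op 4 (merge): HEAD=main@I [main=I work=H]
After op 5 (checkout): HEAD=work@H [main=I work=H]
After op 6 (commit): HEAD=work@M [main=I work=M]
After op 7 (checkout): HEAD=main@I [main=I work=M]
After op 8 (branch): HEAD=main@I [main=I topic=I work=M]
After op 9 (branch): HEAD=main@I [dev=I main=I topic=I work=M]
commit A: parents=[]
commit F: parents=['H']
commit H: parents=['A']
commit I: parents=['F', 'H']
commit M: parents=['H']

Answer: A H F I M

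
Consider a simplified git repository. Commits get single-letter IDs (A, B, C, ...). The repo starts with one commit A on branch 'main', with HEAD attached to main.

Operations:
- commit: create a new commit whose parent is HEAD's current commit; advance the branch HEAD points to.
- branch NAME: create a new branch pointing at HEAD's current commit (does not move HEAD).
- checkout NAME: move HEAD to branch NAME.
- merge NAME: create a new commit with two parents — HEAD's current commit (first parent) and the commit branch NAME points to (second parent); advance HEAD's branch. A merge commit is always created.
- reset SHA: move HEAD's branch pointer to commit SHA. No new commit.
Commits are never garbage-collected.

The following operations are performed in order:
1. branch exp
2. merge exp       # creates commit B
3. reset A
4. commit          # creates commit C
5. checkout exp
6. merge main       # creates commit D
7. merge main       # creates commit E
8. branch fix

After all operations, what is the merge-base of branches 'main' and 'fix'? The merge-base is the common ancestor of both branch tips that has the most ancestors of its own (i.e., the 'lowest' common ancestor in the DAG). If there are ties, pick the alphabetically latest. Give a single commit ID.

Answer: C

Derivation:
After op 1 (branch): HEAD=main@A [exp=A main=A]
After op 2 (merge): HEAD=main@B [exp=A main=B]
After op 3 (reset): HEAD=main@A [exp=A main=A]
After op 4 (commit): HEAD=main@C [exp=A main=C]
After op 5 (checkout): HEAD=exp@A [exp=A main=C]
After op 6 (merge): HEAD=exp@D [exp=D main=C]
After op 7 (merge): HEAD=exp@E [exp=E main=C]
After op 8 (branch): HEAD=exp@E [exp=E fix=E main=C]
ancestors(main=C): ['A', 'C']
ancestors(fix=E): ['A', 'C', 'D', 'E']
common: ['A', 'C']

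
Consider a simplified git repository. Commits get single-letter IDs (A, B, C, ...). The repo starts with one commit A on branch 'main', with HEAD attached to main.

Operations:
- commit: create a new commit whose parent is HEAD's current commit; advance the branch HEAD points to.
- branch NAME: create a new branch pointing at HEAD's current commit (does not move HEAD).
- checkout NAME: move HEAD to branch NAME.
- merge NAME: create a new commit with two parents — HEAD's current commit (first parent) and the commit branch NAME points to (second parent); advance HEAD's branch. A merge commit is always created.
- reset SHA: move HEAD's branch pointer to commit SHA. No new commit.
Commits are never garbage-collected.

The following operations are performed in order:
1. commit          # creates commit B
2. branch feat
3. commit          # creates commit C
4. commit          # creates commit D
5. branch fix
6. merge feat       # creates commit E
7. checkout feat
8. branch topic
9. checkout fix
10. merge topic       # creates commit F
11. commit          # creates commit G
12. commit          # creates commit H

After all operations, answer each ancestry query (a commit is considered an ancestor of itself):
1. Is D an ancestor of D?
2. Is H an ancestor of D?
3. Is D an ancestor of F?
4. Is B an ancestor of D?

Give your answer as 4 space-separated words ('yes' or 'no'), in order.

Answer: yes no yes yes

Derivation:
After op 1 (commit): HEAD=main@B [main=B]
After op 2 (branch): HEAD=main@B [feat=B main=B]
After op 3 (commit): HEAD=main@C [feat=B main=C]
After op 4 (commit): HEAD=main@D [feat=B main=D]
After op 5 (branch): HEAD=main@D [feat=B fix=D main=D]
After op 6 (merge): HEAD=main@E [feat=B fix=D main=E]
After op 7 (checkout): HEAD=feat@B [feat=B fix=D main=E]
After op 8 (branch): HEAD=feat@B [feat=B fix=D main=E topic=B]
After op 9 (checkout): HEAD=fix@D [feat=B fix=D main=E topic=B]
After op 10 (merge): HEAD=fix@F [feat=B fix=F main=E topic=B]
After op 11 (commit): HEAD=fix@G [feat=B fix=G main=E topic=B]
After op 12 (commit): HEAD=fix@H [feat=B fix=H main=E topic=B]
ancestors(D) = {A,B,C,D}; D in? yes
ancestors(D) = {A,B,C,D}; H in? no
ancestors(F) = {A,B,C,D,F}; D in? yes
ancestors(D) = {A,B,C,D}; B in? yes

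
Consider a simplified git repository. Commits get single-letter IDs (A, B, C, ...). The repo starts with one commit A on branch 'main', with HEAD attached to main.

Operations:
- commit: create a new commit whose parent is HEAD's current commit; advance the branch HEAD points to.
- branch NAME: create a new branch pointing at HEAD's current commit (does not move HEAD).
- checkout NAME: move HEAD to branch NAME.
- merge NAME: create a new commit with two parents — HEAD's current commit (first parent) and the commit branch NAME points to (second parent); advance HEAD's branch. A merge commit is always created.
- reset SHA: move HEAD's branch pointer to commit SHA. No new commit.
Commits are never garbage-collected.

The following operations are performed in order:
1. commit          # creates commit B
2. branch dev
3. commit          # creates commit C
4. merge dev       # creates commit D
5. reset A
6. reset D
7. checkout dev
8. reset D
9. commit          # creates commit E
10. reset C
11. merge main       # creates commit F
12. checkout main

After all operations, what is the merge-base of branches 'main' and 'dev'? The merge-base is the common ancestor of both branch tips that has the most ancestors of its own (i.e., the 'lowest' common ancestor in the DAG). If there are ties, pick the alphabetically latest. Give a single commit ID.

Answer: D

Derivation:
After op 1 (commit): HEAD=main@B [main=B]
After op 2 (branch): HEAD=main@B [dev=B main=B]
After op 3 (commit): HEAD=main@C [dev=B main=C]
After op 4 (merge): HEAD=main@D [dev=B main=D]
After op 5 (reset): HEAD=main@A [dev=B main=A]
After op 6 (reset): HEAD=main@D [dev=B main=D]
After op 7 (checkout): HEAD=dev@B [dev=B main=D]
After op 8 (reset): HEAD=dev@D [dev=D main=D]
After op 9 (commit): HEAD=dev@E [dev=E main=D]
After op 10 (reset): HEAD=dev@C [dev=C main=D]
After op 11 (merge): HEAD=dev@F [dev=F main=D]
After op 12 (checkout): HEAD=main@D [dev=F main=D]
ancestors(main=D): ['A', 'B', 'C', 'D']
ancestors(dev=F): ['A', 'B', 'C', 'D', 'F']
common: ['A', 'B', 'C', 'D']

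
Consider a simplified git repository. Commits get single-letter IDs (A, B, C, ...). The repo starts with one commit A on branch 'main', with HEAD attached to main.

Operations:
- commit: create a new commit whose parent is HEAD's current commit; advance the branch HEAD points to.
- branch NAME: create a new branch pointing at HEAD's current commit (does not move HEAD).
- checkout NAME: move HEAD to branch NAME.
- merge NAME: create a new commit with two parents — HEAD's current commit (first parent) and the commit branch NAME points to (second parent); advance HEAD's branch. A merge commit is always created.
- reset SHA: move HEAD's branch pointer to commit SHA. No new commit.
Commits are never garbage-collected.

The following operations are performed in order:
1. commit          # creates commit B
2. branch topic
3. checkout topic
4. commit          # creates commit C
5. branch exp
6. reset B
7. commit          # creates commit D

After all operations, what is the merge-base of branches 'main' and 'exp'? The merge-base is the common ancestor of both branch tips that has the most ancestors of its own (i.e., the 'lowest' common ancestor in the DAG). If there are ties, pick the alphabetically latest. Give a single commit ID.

Answer: B

Derivation:
After op 1 (commit): HEAD=main@B [main=B]
After op 2 (branch): HEAD=main@B [main=B topic=B]
After op 3 (checkout): HEAD=topic@B [main=B topic=B]
After op 4 (commit): HEAD=topic@C [main=B topic=C]
After op 5 (branch): HEAD=topic@C [exp=C main=B topic=C]
After op 6 (reset): HEAD=topic@B [exp=C main=B topic=B]
After op 7 (commit): HEAD=topic@D [exp=C main=B topic=D]
ancestors(main=B): ['A', 'B']
ancestors(exp=C): ['A', 'B', 'C']
common: ['A', 'B']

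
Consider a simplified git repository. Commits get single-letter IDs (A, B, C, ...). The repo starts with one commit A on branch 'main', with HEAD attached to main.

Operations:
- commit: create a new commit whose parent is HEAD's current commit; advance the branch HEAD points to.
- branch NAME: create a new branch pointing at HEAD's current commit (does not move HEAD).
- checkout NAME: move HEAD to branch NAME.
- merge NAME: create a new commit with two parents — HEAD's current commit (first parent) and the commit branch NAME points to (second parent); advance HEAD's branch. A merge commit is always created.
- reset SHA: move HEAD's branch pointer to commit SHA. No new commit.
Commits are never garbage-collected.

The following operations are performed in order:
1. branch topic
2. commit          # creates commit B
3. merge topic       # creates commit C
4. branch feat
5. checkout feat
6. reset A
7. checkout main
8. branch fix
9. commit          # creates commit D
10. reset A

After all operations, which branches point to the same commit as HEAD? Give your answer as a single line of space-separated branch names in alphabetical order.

After op 1 (branch): HEAD=main@A [main=A topic=A]
After op 2 (commit): HEAD=main@B [main=B topic=A]
After op 3 (merge): HEAD=main@C [main=C topic=A]
After op 4 (branch): HEAD=main@C [feat=C main=C topic=A]
After op 5 (checkout): HEAD=feat@C [feat=C main=C topic=A]
After op 6 (reset): HEAD=feat@A [feat=A main=C topic=A]
After op 7 (checkout): HEAD=main@C [feat=A main=C topic=A]
After op 8 (branch): HEAD=main@C [feat=A fix=C main=C topic=A]
After op 9 (commit): HEAD=main@D [feat=A fix=C main=D topic=A]
After op 10 (reset): HEAD=main@A [feat=A fix=C main=A topic=A]

Answer: feat main topic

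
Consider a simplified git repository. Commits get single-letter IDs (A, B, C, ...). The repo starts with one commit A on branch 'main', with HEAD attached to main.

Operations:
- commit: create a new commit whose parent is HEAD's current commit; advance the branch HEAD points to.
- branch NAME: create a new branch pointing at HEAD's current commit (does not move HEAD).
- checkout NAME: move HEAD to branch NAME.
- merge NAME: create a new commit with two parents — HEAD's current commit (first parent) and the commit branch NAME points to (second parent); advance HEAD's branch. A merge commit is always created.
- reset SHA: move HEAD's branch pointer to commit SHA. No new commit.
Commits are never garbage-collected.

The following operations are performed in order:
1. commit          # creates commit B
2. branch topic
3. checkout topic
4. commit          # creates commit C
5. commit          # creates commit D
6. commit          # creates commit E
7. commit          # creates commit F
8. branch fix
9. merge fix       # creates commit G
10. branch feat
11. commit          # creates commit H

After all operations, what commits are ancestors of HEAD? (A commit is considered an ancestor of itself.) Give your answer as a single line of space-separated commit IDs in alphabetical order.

After op 1 (commit): HEAD=main@B [main=B]
After op 2 (branch): HEAD=main@B [main=B topic=B]
After op 3 (checkout): HEAD=topic@B [main=B topic=B]
After op 4 (commit): HEAD=topic@C [main=B topic=C]
After op 5 (commit): HEAD=topic@D [main=B topic=D]
After op 6 (commit): HEAD=topic@E [main=B topic=E]
After op 7 (commit): HEAD=topic@F [main=B topic=F]
After op 8 (branch): HEAD=topic@F [fix=F main=B topic=F]
After op 9 (merge): HEAD=topic@G [fix=F main=B topic=G]
After op 10 (branch): HEAD=topic@G [feat=G fix=F main=B topic=G]
After op 11 (commit): HEAD=topic@H [feat=G fix=F main=B topic=H]

Answer: A B C D E F G H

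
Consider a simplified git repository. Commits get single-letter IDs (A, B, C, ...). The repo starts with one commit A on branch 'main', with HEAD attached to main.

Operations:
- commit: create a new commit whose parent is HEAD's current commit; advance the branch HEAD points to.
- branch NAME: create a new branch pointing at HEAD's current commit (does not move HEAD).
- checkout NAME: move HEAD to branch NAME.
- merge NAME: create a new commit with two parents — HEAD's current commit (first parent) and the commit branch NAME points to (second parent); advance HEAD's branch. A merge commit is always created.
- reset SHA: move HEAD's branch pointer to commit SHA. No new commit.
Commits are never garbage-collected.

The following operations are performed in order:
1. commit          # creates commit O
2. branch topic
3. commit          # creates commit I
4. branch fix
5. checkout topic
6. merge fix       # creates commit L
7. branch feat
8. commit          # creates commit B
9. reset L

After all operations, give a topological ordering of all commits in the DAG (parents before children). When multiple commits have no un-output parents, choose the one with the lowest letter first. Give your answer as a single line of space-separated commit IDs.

Answer: A O I L B

Derivation:
After op 1 (commit): HEAD=main@O [main=O]
After op 2 (branch): HEAD=main@O [main=O topic=O]
After op 3 (commit): HEAD=main@I [main=I topic=O]
After op 4 (branch): HEAD=main@I [fix=I main=I topic=O]
After op 5 (checkout): HEAD=topic@O [fix=I main=I topic=O]
After op 6 (merge): HEAD=topic@L [fix=I main=I topic=L]
After op 7 (branch): HEAD=topic@L [feat=L fix=I main=I topic=L]
After op 8 (commit): HEAD=topic@B [feat=L fix=I main=I topic=B]
After op 9 (reset): HEAD=topic@L [feat=L fix=I main=I topic=L]
commit A: parents=[]
commit B: parents=['L']
commit I: parents=['O']
commit L: parents=['O', 'I']
commit O: parents=['A']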